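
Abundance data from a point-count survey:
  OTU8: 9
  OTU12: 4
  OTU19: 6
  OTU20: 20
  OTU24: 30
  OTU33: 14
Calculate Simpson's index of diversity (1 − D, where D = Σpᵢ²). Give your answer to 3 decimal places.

Total N = 9+4+6+20+30+14 = 83, so the proportions are 0.10843, 0.04819, 0.07229, 0.24096, 0.36145, 0.16867 (working shown to 5 dp, full precision carried).
D = 0.10843² + 0.04819² + 0.07229² + 0.24096² + 0.36145² + 0.16867² = 0.01176 + 0.00232 + 0.00523 + 0.05806 + 0.13064 + 0.02845 = 0.23646.
So 1 − D = 0.76354, i.e. 0.764 to 3 decimal places.

0.764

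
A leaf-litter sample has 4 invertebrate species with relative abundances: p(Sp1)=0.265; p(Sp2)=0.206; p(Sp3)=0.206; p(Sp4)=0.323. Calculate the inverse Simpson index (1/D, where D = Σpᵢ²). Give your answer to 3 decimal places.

D = 0.265² + 0.206² + 0.206² + 0.323² = 0.0702250 + 0.0424360 + 0.0424360 + 0.1043290 = 0.2594260 (working shown to 7 dp, full precision carried).
So 1/D = 3.85466, i.e. 3.855 to 3 decimal places.

3.855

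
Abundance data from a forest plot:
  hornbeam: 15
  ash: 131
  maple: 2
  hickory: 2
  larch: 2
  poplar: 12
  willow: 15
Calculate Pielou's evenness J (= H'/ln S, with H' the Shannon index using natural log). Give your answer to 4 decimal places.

Total N = 15+131+2+2+2+12+15 = 179, so the proportions are 0.083799, 0.731844, 0.011173, 0.011173, 0.011173, 0.067039, 0.083799 (working shown to 6 dp, full precision carried).
H' = −Σ pᵢ ln pᵢ = −((-0.207766) + (-0.228473) + (-0.050215) + (-0.050215) + (-0.050215) + (-0.181172) + (-0.207766)) = 0.975821.
With S = 7 species, ln S = 1.945910, so J = 0.975821/1.945910 = 0.501473, i.e. 0.5015 to 4 decimal places.

0.5015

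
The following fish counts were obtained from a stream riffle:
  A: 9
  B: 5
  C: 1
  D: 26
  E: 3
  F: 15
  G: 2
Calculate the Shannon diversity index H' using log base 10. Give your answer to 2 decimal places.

0.66

Total N = 9+5+1+26+3+15+2 = 61, so the proportions are 0.1475, 0.082, 0.0164, 0.4262, 0.0492, 0.2459, 0.0328 (working shown to 4 dp, full precision carried).
Each pᵢ log₁₀ pᵢ term: 0.1475×(-0.8311)=-0.1226, 0.082×(-1.0864)=-0.0890, 0.0164×(-1.7853)=-0.0293, 0.4262×(-0.3704)=-0.1579, 0.0492×(-1.3082)=-0.0643, 0.2459×(-0.6092)=-0.1498, 0.0328×(-1.4843)=-0.0487.
Sum = -0.6616, so H' = 0.66.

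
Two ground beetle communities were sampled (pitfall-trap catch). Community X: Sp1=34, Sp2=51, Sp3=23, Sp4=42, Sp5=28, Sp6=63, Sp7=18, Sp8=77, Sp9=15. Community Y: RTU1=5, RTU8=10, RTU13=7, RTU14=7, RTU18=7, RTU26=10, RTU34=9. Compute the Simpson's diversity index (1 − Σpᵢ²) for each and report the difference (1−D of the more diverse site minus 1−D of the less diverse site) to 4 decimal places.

0.0095

Community X: N=351, proportions 0.096866, 0.145299, 0.065527, 0.119658, 0.079772, 0.179487, 0.051282, 0.219373, 0.042735, giving 1−D = 0.859733 (working shown to 6 dp, full precision carried).
Community Y: N=55, proportions 0.090909, 0.181818, 0.127273, 0.127273, 0.127273, 0.181818, 0.163636, giving 1−D = 0.850248.
Difference = |0.859733 − 0.850248| = 0.009485, i.e. 0.0095 to 4 decimal places.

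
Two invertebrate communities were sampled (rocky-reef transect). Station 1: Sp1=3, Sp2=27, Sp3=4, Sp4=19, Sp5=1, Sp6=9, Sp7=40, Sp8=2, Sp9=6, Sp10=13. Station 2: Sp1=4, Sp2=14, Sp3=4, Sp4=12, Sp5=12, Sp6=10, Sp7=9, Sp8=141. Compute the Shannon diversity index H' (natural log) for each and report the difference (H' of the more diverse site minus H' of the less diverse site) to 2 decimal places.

0.65

Station 1: N=124, proportions 0.0242, 0.2177, 0.0323, 0.1532, 0.0081, 0.0726, 0.3226, 0.0161, 0.0484, 0.1048, giving H' = 1.8640 (working shown to 4 dp, full precision carried).
Station 2: N=206, proportions 0.0194, 0.068, 0.0194, 0.0583, 0.0583, 0.0485, 0.0437, 0.6845, giving H' = 1.2102.
Difference = |1.8640 − 1.2102| = 0.6538, i.e. 0.65 to 2 decimal places.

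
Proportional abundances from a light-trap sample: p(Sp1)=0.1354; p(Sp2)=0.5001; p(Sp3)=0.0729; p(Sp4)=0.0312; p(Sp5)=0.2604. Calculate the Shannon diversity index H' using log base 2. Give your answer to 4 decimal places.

1.8275

Each pᵢ log₂ pᵢ term (working shown to 6 dp, full precision carried): 0.1354×(-2.884700)=-0.390588, 0.5001×(-0.999711)=-0.499956, 0.0729×(-3.777937)=-0.275412, 0.0312×(-5.002310)=-0.156072, 0.2604×(-1.941199)=-0.505488.
Sum = -1.827516, so H' = 1.8275.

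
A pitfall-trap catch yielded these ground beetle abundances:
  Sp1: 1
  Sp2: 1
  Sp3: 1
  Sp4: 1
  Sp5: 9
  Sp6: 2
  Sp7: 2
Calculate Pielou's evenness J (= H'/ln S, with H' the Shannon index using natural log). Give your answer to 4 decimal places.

0.7744

Total N = 1+1+1+1+9+2+2 = 17, so the proportions are 0.058824, 0.058824, 0.058824, 0.058824, 0.529412, 0.117647, 0.117647 (working shown to 6 dp, full precision carried).
H' = −Σ pᵢ ln pᵢ = −((-0.166660) + (-0.166660) + (-0.166660) + (-0.166660) + (-0.336700) + (-0.251772) + (-0.251772)) = 1.506883.
With S = 7 species, ln S = 1.945910, so J = 1.506883/1.945910 = 0.774385, i.e. 0.7744 to 4 decimal places.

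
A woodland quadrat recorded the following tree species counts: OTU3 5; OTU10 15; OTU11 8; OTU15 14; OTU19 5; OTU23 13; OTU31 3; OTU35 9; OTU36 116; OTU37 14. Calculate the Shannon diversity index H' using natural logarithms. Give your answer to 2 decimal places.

Total N = 5+15+8+14+5+13+3+9+116+14 = 202, so the proportions are 0.0248, 0.0743, 0.0396, 0.0693, 0.0248, 0.0644, 0.0149, 0.0446, 0.5743, 0.0693 (working shown to 4 dp, full precision carried).
Each pᵢ ln pᵢ term: 0.0248×(-3.6988)=-0.0916, 0.0743×(-2.6002)=-0.1931, 0.0396×(-3.2288)=-0.1279, 0.0693×(-2.6692)=-0.1850, 0.0248×(-3.6988)=-0.0916, 0.0644×(-2.7433)=-0.1766, 0.0149×(-4.2097)=-0.0625, 0.0446×(-3.1110)=-0.1386, 0.5743×(-0.5547)=-0.3185, 0.0693×(-2.6692)=-0.1850.
Sum = -1.5703, so H' = 1.57.

1.57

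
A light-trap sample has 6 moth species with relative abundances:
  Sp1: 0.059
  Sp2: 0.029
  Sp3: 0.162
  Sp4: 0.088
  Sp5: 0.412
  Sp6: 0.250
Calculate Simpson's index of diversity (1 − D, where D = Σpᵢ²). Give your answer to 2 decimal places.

D = 0.059² + 0.029² + 0.162² + 0.088² + 0.412² + 0.25² = 0.0035 + 0.0008 + 0.0262 + 0.0077 + 0.1697 + 0.0625 = 0.2706 (working shown to 4 dp, full precision carried).
So 1 − D = 0.7294, i.e. 0.73 to 2 decimal places.

0.73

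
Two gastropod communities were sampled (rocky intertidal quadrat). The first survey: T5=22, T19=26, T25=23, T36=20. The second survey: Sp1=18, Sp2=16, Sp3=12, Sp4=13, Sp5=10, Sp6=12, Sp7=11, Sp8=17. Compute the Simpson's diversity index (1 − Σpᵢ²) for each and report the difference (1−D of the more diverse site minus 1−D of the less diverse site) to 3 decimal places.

0.122

The first survey: N=91, proportions 0.241758, 0.285714, 0.252747, 0.21978, giving 1−D = 0.747736 (working shown to 6 dp, full precision carried).
The second survey: N=109, proportions 0.165138, 0.146789, 0.110092, 0.119266, 0.091743, 0.110092, 0.100917, 0.155963, giving 1−D = 0.869792.
Difference = |0.747736 − 0.869792| = 0.122056, i.e. 0.122 to 3 decimal places.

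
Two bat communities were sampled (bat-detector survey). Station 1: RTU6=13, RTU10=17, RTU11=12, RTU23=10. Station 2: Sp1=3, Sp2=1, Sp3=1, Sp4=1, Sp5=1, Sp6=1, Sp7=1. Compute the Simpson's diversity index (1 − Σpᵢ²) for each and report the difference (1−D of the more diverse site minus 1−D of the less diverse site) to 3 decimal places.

Station 1: N=52, proportions 0.25, 0.32692, 0.23077, 0.19231, giving 1−D = 0.74038 (working shown to 5 dp, full precision carried).
Station 2: N=9, proportions 0.33333, 0.11111, 0.11111, 0.11111, 0.11111, 0.11111, 0.11111, giving 1−D = 0.81481.
Difference = |0.74038 − 0.81481| = 0.07443, i.e. 0.074 to 3 decimal places.

0.074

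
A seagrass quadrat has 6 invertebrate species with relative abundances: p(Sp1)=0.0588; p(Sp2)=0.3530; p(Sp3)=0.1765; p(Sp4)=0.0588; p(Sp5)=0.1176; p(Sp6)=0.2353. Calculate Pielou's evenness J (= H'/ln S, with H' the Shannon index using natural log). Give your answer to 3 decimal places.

H' = −Σ pᵢ ln pᵢ = −((-0.16662) + (-0.36757) + (-0.30613) + (-0.16662) + (-0.25172) + (-0.34045)) = 1.59911 (working shown to 5 dp, full precision carried).
With S = 6 species, ln S = 1.79176, so J = 1.59911/1.79176 = 0.89248, i.e. 0.892 to 3 decimal places.

0.892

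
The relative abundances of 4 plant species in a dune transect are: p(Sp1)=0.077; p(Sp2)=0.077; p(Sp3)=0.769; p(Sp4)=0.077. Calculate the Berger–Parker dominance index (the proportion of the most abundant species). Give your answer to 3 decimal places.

0.769

The largest proportion is 0.769, i.e. d = 0.769 to 3 decimal places.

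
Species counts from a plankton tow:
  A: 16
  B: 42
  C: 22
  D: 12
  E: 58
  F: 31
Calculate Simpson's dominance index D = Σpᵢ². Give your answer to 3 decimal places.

Total N = 16+42+22+12+58+31 = 181, so the proportions are 0.0884, 0.23204, 0.12155, 0.0663, 0.32044, 0.17127 (working shown to 5 dp, full precision carried).
D = 0.0884² + 0.23204² + 0.12155² + 0.0663² + 0.32044² + 0.17127² = 0.00781 + 0.05384 + 0.01477 + 0.00440 + 0.10268 + 0.02933 = 0.21284.
To 3 decimal places, D = 0.213.

0.213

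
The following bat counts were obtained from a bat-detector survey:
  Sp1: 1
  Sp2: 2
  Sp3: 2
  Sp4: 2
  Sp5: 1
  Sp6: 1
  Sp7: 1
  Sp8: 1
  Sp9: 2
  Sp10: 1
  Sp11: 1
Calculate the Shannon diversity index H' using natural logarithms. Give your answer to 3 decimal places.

2.338

Total N = 1+2+2+2+1+1+1+1+2+1+1 = 15, so the proportions are 0.06667, 0.13333, 0.13333, 0.13333, 0.06667, 0.06667, 0.06667, 0.06667, 0.13333, 0.06667, 0.06667 (working shown to 5 dp, full precision carried).
Each pᵢ ln pᵢ term: 0.06667×(-2.70805)=-0.18054, 0.13333×(-2.01490)=-0.26865, 0.13333×(-2.01490)=-0.26865, 0.13333×(-2.01490)=-0.26865, 0.06667×(-2.70805)=-0.18054, 0.06667×(-2.70805)=-0.18054, 0.06667×(-2.70805)=-0.18054, 0.06667×(-2.70805)=-0.18054, 0.13333×(-2.01490)=-0.26865, 0.06667×(-2.70805)=-0.18054, 0.06667×(-2.70805)=-0.18054.
Sum = -2.33837, so H' = 2.338.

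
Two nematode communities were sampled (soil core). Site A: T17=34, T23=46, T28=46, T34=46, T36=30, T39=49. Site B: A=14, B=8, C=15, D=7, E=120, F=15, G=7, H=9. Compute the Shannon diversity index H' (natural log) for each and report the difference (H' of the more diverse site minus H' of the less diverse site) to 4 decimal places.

0.3822

Site A: N=251, proportions 0.135458, 0.183267, 0.183267, 0.183267, 0.119522, 0.195219, giving H' = 1.776513 (working shown to 6 dp, full precision carried).
Site B: N=195, proportions 0.071795, 0.041026, 0.076923, 0.035897, 0.615385, 0.076923, 0.035897, 0.046154, giving H' = 1.394330.
Difference = |1.776513 − 1.394330| = 0.382183, i.e. 0.3822 to 4 decimal places.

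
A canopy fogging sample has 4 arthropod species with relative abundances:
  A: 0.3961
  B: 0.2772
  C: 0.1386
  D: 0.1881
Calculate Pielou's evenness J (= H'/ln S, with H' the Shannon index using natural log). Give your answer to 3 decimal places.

0.945

H' = −Σ pᵢ ln pᵢ = −((-0.36682) + (-0.35565) + (-0.27390) + (-0.31427)) = 1.31065 (working shown to 5 dp, full precision carried).
With S = 4 species, ln S = 1.38629, so J = 1.31065/1.38629 = 0.94543, i.e. 0.945 to 3 decimal places.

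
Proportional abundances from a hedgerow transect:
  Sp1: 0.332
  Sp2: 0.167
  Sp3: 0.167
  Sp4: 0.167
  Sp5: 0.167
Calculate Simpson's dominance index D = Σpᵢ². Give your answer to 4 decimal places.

D = 0.332² + 0.167² + 0.167² + 0.167² + 0.167² = 0.110224 + 0.027889 + 0.027889 + 0.027889 + 0.027889 = 0.221780 (working shown to 6 dp, full precision carried).
To 4 decimal places, D = 0.2218.

0.2218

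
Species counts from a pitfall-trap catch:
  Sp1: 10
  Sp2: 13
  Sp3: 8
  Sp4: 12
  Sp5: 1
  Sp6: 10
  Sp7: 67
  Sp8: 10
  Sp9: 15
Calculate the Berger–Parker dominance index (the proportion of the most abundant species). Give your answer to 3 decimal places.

Total N = 10+13+8+12+1+10+67+10+15 = 146, so the proportions are 0.06849, 0.08904, 0.05479, 0.08219, 0.00685, 0.06849, 0.4589, 0.06849, 0.10274 (working shown to 5 dp, full precision carried).
The largest proportion is 0.4589, i.e. d = 0.459 to 3 decimal places.

0.459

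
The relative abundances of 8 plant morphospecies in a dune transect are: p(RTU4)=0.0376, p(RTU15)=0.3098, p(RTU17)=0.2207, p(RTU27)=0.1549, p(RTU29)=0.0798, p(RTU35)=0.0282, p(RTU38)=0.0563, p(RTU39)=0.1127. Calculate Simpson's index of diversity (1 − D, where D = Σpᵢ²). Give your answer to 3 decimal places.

0.807

D = 0.0376² + 0.3098² + 0.2207² + 0.1549² + 0.0798² + 0.0282² + 0.0563² + 0.1127² = 0.00141 + 0.09598 + 0.04871 + 0.02399 + 0.00637 + 0.00080 + 0.00317 + 0.01270 = 0.19313 (working shown to 5 dp, full precision carried).
So 1 − D = 0.80687, i.e. 0.807 to 3 decimal places.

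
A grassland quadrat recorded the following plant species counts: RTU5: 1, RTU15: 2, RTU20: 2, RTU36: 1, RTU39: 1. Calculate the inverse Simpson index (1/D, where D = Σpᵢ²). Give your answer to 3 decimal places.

Total N = 1+2+2+1+1 = 7, so the proportions are 0.1428571, 0.2857143, 0.2857143, 0.1428571, 0.1428571 (working shown to 7 dp, full precision carried).
D = 0.1428571² + 0.2857143² + 0.2857143² + 0.1428571² + 0.1428571² = 0.0204082 + 0.0816327 + 0.0816327 + 0.0204082 + 0.0204082 = 0.2244898.
So 1/D = 4.45455, i.e. 4.455 to 3 decimal places.

4.455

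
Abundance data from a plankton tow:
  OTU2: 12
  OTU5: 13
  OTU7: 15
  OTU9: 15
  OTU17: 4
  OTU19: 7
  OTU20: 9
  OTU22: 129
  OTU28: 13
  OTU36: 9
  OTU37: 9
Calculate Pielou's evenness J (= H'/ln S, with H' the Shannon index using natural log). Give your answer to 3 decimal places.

Total N = 12+13+15+15+4+7+9+129+13+9+9 = 235, so the proportions are 0.05106, 0.05532, 0.06383, 0.06383, 0.01702, 0.02979, 0.0383, 0.54894, 0.05532, 0.0383, 0.0383 (working shown to 5 dp, full precision carried).
H' = −Σ pᵢ ln pᵢ = −((-0.15190) + (-0.16013) + (-0.17563) + (-0.17563) + (-0.06933) + (-0.10466) + (-0.12494) + (-0.32924) + (-0.16013) + (-0.12494) + (-0.12494)) = 1.70147.
With S = 11 species, ln S = 2.39790, so J = 1.70147/2.39790 = 0.70957, i.e. 0.710 to 3 decimal places.

0.710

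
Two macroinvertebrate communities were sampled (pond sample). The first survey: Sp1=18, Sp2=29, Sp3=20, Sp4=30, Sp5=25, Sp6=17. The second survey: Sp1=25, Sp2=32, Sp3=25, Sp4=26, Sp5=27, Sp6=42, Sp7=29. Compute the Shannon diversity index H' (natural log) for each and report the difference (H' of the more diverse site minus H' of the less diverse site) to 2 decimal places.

The first survey: N=139, proportions 0.1295, 0.20863, 0.14388, 0.21583, 0.17986, 0.1223, giving H' = 1.76710 (working shown to 5 dp, full precision carried).
The second survey: N=206, proportions 0.12136, 0.15534, 0.12136, 0.12621, 0.13107, 0.20388, 0.14078, giving H' = 1.92895.
Difference = |1.76710 − 1.92895| = 0.16185, i.e. 0.16 to 2 decimal places.

0.16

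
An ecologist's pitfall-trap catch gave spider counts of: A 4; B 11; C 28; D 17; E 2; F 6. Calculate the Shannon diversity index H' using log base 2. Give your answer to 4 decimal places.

2.1513

Total N = 4+11+28+17+2+6 = 68, so the proportions are 0.058824, 0.161765, 0.411765, 0.25, 0.029412, 0.088235 (working shown to 6 dp, full precision carried).
Each pᵢ log₂ pᵢ term: 0.058824×(-4.087463)=-0.240439, 0.161765×(-2.628031)=-0.425123, 0.411765×(-1.280108)=-0.527103, 0.25×(-2.000000)=-0.500000, 0.029412×(-5.087463)=-0.149631, 0.088235×(-3.502500)=-0.309044.
Sum = -2.151340, so H' = 2.1513.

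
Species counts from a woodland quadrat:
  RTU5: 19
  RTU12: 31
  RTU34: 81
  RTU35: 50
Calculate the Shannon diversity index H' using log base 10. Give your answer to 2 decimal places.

0.54

Total N = 19+31+81+50 = 181, so the proportions are 0.105, 0.1713, 0.4475, 0.2762 (working shown to 4 dp, full precision carried).
Each pᵢ log₁₀ pᵢ term: 0.105×(-0.9789)=-0.1028, 0.1713×(-0.7663)=-0.1312, 0.4475×(-0.3492)=-0.1563, 0.2762×(-0.5587)=-0.1543.
Sum = -0.5446, so H' = 0.54.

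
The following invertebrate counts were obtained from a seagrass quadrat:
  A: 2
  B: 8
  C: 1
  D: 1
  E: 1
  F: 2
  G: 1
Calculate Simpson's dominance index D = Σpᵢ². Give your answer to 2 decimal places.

0.30

Total N = 2+8+1+1+1+2+1 = 16, so the proportions are 0.125, 0.5, 0.0625, 0.0625, 0.0625, 0.125, 0.0625 (working shown to 4 dp, full precision carried).
D = 0.125² + 0.5² + 0.0625² + 0.0625² + 0.0625² + 0.125² + 0.0625² = 0.0156 + 0.2500 + 0.0039 + 0.0039 + 0.0039 + 0.0156 + 0.0039 = 0.2969.
To 2 decimal places, D = 0.30.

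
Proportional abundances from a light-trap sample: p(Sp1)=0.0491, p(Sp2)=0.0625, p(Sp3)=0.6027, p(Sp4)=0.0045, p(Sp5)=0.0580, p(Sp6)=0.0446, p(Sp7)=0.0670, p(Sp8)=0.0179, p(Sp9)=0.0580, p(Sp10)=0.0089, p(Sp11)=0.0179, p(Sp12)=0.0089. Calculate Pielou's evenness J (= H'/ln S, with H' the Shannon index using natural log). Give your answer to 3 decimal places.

H' = −Σ pᵢ ln pᵢ = −((-0.14798) + (-0.17329) + (-0.30517) + (-0.02432) + (-0.16514) + (-0.13871) + (-0.18111) + (-0.07201) + (-0.16514) + (-0.04202) + (-0.07201) + (-0.04202)) = 1.52892 (working shown to 5 dp, full precision carried).
With S = 12 species, ln S = 2.48491, so J = 1.52892/2.48491 = 0.61528, i.e. 0.615 to 3 decimal places.

0.615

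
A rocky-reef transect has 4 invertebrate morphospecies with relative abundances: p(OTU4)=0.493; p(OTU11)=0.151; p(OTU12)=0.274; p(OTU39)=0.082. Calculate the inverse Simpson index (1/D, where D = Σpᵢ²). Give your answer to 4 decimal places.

D = 0.493² + 0.151² + 0.274² + 0.082² = 0.2430490 + 0.0228010 + 0.0750760 + 0.0067240 = 0.3476500 (working shown to 7 dp, full precision carried).
So 1/D = 2.876456, i.e. 2.8765 to 4 decimal places.

2.8765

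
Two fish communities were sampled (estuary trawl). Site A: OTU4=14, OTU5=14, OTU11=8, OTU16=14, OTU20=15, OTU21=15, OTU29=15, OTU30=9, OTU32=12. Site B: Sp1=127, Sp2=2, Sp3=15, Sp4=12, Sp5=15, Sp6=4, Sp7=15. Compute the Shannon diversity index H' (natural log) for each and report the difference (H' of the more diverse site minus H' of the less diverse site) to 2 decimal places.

Site A: N=116, proportions 0.1207, 0.1207, 0.069, 0.1207, 0.1293, 0.1293, 0.1293, 0.0776, 0.1034, giving H' = 2.1766 (working shown to 4 dp, full precision carried).
Site B: N=190, proportions 0.6684, 0.0105, 0.0789, 0.0632, 0.0789, 0.0211, 0.0789, giving H' = 1.1743.
Difference = |2.1766 − 1.1743| = 1.0023, i.e. 1.00 to 2 decimal places.

1.00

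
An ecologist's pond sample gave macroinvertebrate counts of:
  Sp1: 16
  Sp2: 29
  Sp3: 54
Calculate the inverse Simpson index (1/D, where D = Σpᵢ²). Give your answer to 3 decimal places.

Total N = 16+29+54 = 99, so the proportions are 0.161616, 0.292929, 0.545455 (working shown to 6 dp, full precision carried).
D = 0.161616² + 0.292929² + 0.545455² = 0.026120 + 0.085808 + 0.297521 = 0.409448.
So 1/D = 2.44231, i.e. 2.442 to 3 decimal places.

2.442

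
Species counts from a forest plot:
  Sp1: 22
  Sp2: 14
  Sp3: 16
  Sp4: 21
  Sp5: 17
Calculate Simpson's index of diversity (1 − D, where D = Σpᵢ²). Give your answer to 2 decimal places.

Total N = 22+14+16+21+17 = 90, so the proportions are 0.2444, 0.1556, 0.1778, 0.2333, 0.1889 (working shown to 4 dp, full precision carried).
D = 0.2444² + 0.1556² + 0.1778² + 0.2333² + 0.1889² = 0.0598 + 0.0242 + 0.0316 + 0.0544 + 0.0357 = 0.2057.
So 1 − D = 0.7943, i.e. 0.79 to 2 decimal places.

0.79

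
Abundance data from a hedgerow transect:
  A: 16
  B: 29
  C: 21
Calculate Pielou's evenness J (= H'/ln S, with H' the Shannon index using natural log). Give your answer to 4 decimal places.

0.9733

Total N = 16+29+21 = 66, so the proportions are 0.242424, 0.439394, 0.318182 (working shown to 6 dp, full precision carried).
H' = −Σ pᵢ ln pᵢ = −((-0.343531) + (-0.361340) + (-0.364360)) = 1.069231.
With S = 3 species, ln S = 1.098612, so J = 1.069231/1.098612 = 0.973256, i.e. 0.9733 to 4 decimal places.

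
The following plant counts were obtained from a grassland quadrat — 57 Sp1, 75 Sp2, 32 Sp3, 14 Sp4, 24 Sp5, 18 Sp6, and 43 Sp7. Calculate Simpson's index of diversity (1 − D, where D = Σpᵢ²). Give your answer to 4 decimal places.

Total N = 57+75+32+14+24+18+43 = 263, so the proportions are 0.21673, 0.285171, 0.121673, 0.053232, 0.091255, 0.068441, 0.163498 (working shown to 6 dp, full precision carried).
D = 0.21673² + 0.285171² + 0.121673² + 0.053232² + 0.091255² + 0.068441² + 0.163498² = 0.046972 + 0.081323 + 0.014804 + 0.002834 + 0.008327 + 0.004684 + 0.026732 = 0.185676.
So 1 − D = 0.814324, i.e. 0.8143 to 4 decimal places.

0.8143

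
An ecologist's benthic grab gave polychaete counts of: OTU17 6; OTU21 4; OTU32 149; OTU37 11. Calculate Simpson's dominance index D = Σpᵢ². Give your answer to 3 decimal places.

Total N = 6+4+149+11 = 170, so the proportions are 0.03529, 0.02353, 0.87647, 0.06471 (working shown to 5 dp, full precision carried).
D = 0.03529² + 0.02353² + 0.87647² + 0.06471² = 0.00125 + 0.00055 + 0.76820 + 0.00419 = 0.77419.
To 3 decimal places, D = 0.774.

0.774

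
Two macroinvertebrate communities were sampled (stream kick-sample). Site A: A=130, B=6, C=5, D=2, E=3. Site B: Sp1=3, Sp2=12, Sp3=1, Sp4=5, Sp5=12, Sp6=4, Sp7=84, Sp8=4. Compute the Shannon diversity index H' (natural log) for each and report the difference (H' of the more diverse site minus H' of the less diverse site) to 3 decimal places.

Site A: N=146, proportions 0.89041, 0.0411, 0.03425, 0.0137, 0.02055, giving H' = 0.48868 (working shown to 5 dp, full precision carried).
Site B: N=125, proportions 0.024, 0.096, 0.008, 0.04, 0.096, 0.032, 0.672, 0.032, giving H' = 1.19424.
Difference = |0.48868 − 1.19424| = 0.70556, i.e. 0.706 to 3 decimal places.

0.706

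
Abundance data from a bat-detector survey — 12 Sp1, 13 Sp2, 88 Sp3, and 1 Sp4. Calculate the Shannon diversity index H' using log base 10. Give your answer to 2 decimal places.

Total N = 12+13+88+1 = 114, so the proportions are 0.1053, 0.114, 0.7719, 0.0088 (working shown to 4 dp, full precision carried).
Each pᵢ log₁₀ pᵢ term: 0.1053×(-0.9777)=-0.1029, 0.114×(-0.9430)=-0.1075, 0.7719×(-0.1124)=-0.0868, 0.0088×(-2.0569)=-0.0180.
Sum = -0.3153, so H' = 0.32.

0.32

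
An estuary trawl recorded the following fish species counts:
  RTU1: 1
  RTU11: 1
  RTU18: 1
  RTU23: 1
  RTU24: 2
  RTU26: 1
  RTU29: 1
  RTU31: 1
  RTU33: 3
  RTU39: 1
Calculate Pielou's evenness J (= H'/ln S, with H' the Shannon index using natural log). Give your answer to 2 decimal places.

Total N = 1+1+1+1+2+1+1+1+3+1 = 13, so the proportions are 0.0769, 0.0769, 0.0769, 0.0769, 0.1538, 0.0769, 0.0769, 0.0769, 0.2308, 0.0769 (working shown to 4 dp, full precision carried).
H' = −Σ pᵢ ln pᵢ = −((-0.1973) + (-0.1973) + (-0.1973) + (-0.1973) + (-0.2880) + (-0.1973) + (-0.1973) + (-0.1973) + (-0.3384) + (-0.1973)) = 2.2048.
With S = 10 species, ln S = 2.3026, so J = 2.2048/2.3026 = 0.9575, i.e. 0.96 to 2 decimal places.

0.96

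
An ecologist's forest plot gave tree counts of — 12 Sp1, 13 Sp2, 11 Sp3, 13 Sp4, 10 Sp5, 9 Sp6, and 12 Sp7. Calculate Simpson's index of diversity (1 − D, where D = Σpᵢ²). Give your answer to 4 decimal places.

0.8550

Total N = 12+13+11+13+10+9+12 = 80, so the proportions are 0.15, 0.1625, 0.1375, 0.1625, 0.125, 0.1125, 0.15 (working shown to 6 dp, full precision carried).
D = 0.15² + 0.1625² + 0.1375² + 0.1625² + 0.125² + 0.1125² + 0.15² = 0.022500 + 0.026406 + 0.018906 + 0.026406 + 0.015625 + 0.012656 + 0.022500 = 0.145000.
So 1 − D = 0.855000, i.e. 0.8550 to 4 decimal places.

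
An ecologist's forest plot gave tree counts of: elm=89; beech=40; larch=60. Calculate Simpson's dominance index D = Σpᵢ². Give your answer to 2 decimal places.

0.37

Total N = 89+40+60 = 189, so the proportions are 0.4709, 0.2116, 0.3175 (working shown to 4 dp, full precision carried).
D = 0.4709² + 0.2116² + 0.3175² = 0.2217 + 0.0448 + 0.1008 = 0.3673.
To 2 decimal places, D = 0.37.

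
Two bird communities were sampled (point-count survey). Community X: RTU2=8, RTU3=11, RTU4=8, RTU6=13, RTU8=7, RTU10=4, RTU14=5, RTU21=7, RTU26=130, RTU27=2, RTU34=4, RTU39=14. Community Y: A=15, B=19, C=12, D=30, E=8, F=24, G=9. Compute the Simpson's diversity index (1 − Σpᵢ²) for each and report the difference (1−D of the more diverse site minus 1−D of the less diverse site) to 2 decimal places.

0.22

Community X: N=213, proportions 0.0376, 0.0516, 0.0376, 0.061, 0.0329, 0.0188, 0.0235, 0.0329, 0.6103, 0.0094, 0.0188, 0.0657, giving 1−D = 0.6105 (working shown to 4 dp, full precision carried).
Community Y: N=117, proportions 0.1282, 0.1624, 0.1026, 0.2564, 0.0684, 0.2051, 0.0769, giving 1−D = 0.8283.
Difference = |0.6105 − 0.8283| = 0.2178, i.e. 0.22 to 2 decimal places.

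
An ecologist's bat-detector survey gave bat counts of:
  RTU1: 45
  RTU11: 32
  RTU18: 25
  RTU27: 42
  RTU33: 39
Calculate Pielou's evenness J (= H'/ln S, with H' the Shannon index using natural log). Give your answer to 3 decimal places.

Total N = 45+32+25+42+39 = 183, so the proportions are 0.2459, 0.17486, 0.13661, 0.22951, 0.21311 (working shown to 5 dp, full precision carried).
H' = −Σ pᵢ ln pᵢ = −((-0.34496) + (-0.30492) + (-0.27194) + (-0.33779) + (-0.32946)) = 1.58907.
With S = 5 species, ln S = 1.60944, so J = 1.58907/1.60944 = 0.98734, i.e. 0.987 to 3 decimal places.

0.987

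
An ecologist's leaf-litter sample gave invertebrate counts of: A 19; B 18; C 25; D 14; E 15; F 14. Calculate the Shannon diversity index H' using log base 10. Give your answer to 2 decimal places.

Total N = 19+18+25+14+15+14 = 105, so the proportions are 0.181, 0.1714, 0.2381, 0.1333, 0.1429, 0.1333 (working shown to 4 dp, full precision carried).
Each pᵢ log₁₀ pᵢ term: 0.181×(-0.7424)=-0.1343, 0.1714×(-0.7659)=-0.1313, 0.2381×(-0.6232)=-0.1484, 0.1333×(-0.8751)=-0.1167, 0.1429×(-0.8451)=-0.1207, 0.1333×(-0.8751)=-0.1167.
Sum = -0.7681, so H' = 0.77.

0.77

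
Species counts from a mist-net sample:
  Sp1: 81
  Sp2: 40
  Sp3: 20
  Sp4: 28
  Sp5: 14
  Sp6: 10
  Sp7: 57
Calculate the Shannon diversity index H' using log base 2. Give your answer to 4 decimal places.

Total N = 81+40+20+28+14+10+57 = 250, so the proportions are 0.324, 0.16, 0.08, 0.112, 0.056, 0.04, 0.228 (working shown to 6 dp, full precision carried).
Each pᵢ log₂ pᵢ term: 0.324×(-1.625934)=-0.526803, 0.16×(-2.643856)=-0.423017, 0.08×(-3.643856)=-0.291508, 0.112×(-3.158429)=-0.353744, 0.056×(-4.158429)=-0.232872, 0.04×(-4.643856)=-0.185754, 0.228×(-2.132894)=-0.486300.
Sum = -2.499998, so H' = 2.5000.

2.5000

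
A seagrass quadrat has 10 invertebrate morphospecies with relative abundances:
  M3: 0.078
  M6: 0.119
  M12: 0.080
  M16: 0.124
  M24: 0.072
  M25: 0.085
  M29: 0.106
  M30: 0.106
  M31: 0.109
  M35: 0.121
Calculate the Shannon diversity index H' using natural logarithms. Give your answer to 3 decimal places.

Each pᵢ ln pᵢ term (working shown to 5 dp, full precision carried): 0.078×(-2.55105)=-0.19898, 0.119×(-2.12863)=-0.25331, 0.08×(-2.52573)=-0.20206, 0.124×(-2.08747)=-0.25885, 0.072×(-2.63109)=-0.18944, 0.085×(-2.46510)=-0.20953, 0.106×(-2.24432)=-0.23790, 0.106×(-2.24432)=-0.23790, 0.109×(-2.21641)=-0.24159, 0.121×(-2.11196)=-0.25555.
Sum = -2.28510, so H' = 2.285.

2.285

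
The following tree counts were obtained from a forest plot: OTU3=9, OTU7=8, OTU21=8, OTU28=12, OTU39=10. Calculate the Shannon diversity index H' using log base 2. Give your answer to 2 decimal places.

Total N = 9+8+8+12+10 = 47, so the proportions are 0.1915, 0.1702, 0.1702, 0.2553, 0.2128 (working shown to 4 dp, full precision carried).
Each pᵢ log₂ pᵢ term: 0.1915×(-2.3847)=-0.4566, 0.1702×(-2.5546)=-0.4348, 0.1702×(-2.5546)=-0.4348, 0.2553×(-1.9696)=-0.5029, 0.2128×(-2.2327)=-0.4750.
Sum = -2.3042, so H' = 2.30.

2.30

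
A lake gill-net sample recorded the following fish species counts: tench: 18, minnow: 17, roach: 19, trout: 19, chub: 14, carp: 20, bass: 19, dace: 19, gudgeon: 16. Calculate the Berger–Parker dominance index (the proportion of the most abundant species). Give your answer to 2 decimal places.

0.12

Total N = 18+17+19+19+14+20+19+19+16 = 161, so the proportions are 0.1118, 0.1056, 0.118, 0.118, 0.087, 0.1242, 0.118, 0.118, 0.0994 (working shown to 4 dp, full precision carried).
The largest proportion is 0.1242, i.e. d = 0.12 to 2 decimal places.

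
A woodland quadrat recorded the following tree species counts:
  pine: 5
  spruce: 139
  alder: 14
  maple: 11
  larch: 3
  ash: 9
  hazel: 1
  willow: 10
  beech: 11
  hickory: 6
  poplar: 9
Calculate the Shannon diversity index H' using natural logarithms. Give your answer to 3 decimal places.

Total N = 5+139+14+11+3+9+1+10+11+6+9 = 218, so the proportions are 0.02294, 0.63761, 0.06422, 0.05046, 0.01376, 0.04128, 0.00459, 0.04587, 0.05046, 0.02752, 0.04128 (working shown to 5 dp, full precision carried).
Each pᵢ ln pᵢ term: 0.02294×(-3.77506)=-0.08658, 0.63761×(-0.45002)=-0.28694, 0.06422×(-2.74544)=-0.17631, 0.05046×(-2.98660)=-0.15070, 0.01376×(-4.28588)=-0.05898, 0.04128×(-3.18727)=-0.13158, 0.00459×(-5.38450)=-0.02470, 0.04587×(-3.08191)=-0.14137, 0.05046×(-2.98660)=-0.15070, 0.02752×(-3.59274)=-0.09888, 0.04128×(-3.18727)=-0.13158.
Sum = -1.43834, so H' = 1.438.

1.438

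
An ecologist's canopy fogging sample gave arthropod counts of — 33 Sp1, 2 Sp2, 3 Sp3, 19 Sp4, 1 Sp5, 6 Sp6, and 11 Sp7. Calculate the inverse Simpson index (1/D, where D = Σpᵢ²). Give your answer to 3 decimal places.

Total N = 33+2+3+19+1+6+11 = 75, so the proportions are 0.44, 0.0266667, 0.04, 0.2533333, 0.0133333, 0.08, 0.1466667 (working shown to 7 dp, full precision carried).
D = 0.44² + 0.0266667² + 0.04² + 0.2533333² + 0.0133333² + 0.08² + 0.1466667² = 0.1936000 + 0.0007111 + 0.0016000 + 0.0641778 + 0.0001778 + 0.0064000 + 0.0215111 = 0.2881778.
So 1/D = 3.47008, i.e. 3.470 to 3 decimal places.

3.470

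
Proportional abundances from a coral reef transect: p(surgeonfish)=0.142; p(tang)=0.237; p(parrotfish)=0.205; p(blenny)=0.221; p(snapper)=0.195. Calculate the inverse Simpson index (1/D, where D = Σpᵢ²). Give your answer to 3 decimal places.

D = 0.142² + 0.237² + 0.205² + 0.221² + 0.195² = 0.0201640 + 0.0561690 + 0.0420250 + 0.0488410 + 0.0380250 = 0.2052240 (working shown to 7 dp, full precision carried).
So 1/D = 4.87272, i.e. 4.873 to 3 decimal places.

4.873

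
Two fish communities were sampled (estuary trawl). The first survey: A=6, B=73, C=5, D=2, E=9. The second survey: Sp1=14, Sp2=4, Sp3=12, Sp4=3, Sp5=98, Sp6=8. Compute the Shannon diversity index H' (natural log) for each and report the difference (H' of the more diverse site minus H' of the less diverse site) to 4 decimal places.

0.2019

The first survey: N=95, proportions 0.063158, 0.768421, 0.052632, 0.021053, 0.094737, giving H' = 0.836376 (working shown to 6 dp, full precision carried).
The second survey: N=139, proportions 0.100719, 0.028777, 0.086331, 0.021583, 0.705036, 0.057554, giving H' = 1.038294.
Difference = |0.836376 − 1.038294| = 0.201918, i.e. 0.2019 to 4 decimal places.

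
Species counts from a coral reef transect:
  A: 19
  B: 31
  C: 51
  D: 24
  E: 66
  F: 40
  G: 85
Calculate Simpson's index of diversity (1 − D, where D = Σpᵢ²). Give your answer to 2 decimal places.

Total N = 19+31+51+24+66+40+85 = 316, so the proportions are 0.0601, 0.0981, 0.1614, 0.0759, 0.2089, 0.1266, 0.269 (working shown to 4 dp, full precision carried).
D = 0.0601² + 0.0981² + 0.1614² + 0.0759² + 0.2089² + 0.1266² + 0.269² = 0.0036 + 0.0096 + 0.0260 + 0.0058 + 0.0436 + 0.0160 + 0.0724 = 0.1771.
So 1 − D = 0.8229, i.e. 0.82 to 2 decimal places.

0.82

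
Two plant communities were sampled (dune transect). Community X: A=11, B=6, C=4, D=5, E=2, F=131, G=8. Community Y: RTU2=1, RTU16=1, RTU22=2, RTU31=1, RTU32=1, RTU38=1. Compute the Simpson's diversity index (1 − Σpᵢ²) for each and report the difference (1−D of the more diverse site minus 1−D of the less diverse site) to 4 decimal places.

0.4412

Community X: N=167, proportions 0.065868, 0.035928, 0.023952, 0.02994, 0.011976, 0.784431, 0.047904, giving 1−D = 0.375130 (working shown to 6 dp, full precision carried).
Community Y: N=7, proportions 0.142857, 0.142857, 0.285714, 0.142857, 0.142857, 0.142857, giving 1−D = 0.816327.
Difference = |0.375130 − 0.816327| = 0.441197, i.e. 0.4412 to 4 decimal places.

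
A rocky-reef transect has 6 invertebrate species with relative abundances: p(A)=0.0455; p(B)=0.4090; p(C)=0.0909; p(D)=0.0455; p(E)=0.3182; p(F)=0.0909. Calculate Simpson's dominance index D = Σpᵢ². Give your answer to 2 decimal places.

D = 0.0455² + 0.409² + 0.0909² + 0.0455² + 0.3182² + 0.0909² = 0.0021 + 0.1673 + 0.0083 + 0.0021 + 0.1013 + 0.0083 = 0.2892 (working shown to 4 dp, full precision carried).
To 2 decimal places, D = 0.29.

0.29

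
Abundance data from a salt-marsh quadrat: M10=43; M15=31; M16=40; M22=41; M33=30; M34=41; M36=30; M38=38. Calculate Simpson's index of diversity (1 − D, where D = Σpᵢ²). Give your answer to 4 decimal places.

0.8726

Total N = 43+31+40+41+30+41+30+38 = 294, so the proportions are 0.146259, 0.105442, 0.136054, 0.139456, 0.102041, 0.139456, 0.102041, 0.129252 (working shown to 6 dp, full precision carried).
D = 0.146259² + 0.105442² + 0.136054² + 0.139456² + 0.102041² + 0.139456² + 0.102041² + 0.129252² = 0.021392 + 0.011118 + 0.018511 + 0.019448 + 0.010412 + 0.019448 + 0.010412 + 0.016706 = 0.127447.
So 1 − D = 0.872553, i.e. 0.8726 to 4 decimal places.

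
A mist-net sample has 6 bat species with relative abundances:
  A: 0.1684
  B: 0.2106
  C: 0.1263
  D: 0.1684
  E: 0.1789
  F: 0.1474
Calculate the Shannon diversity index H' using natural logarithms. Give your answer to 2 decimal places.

1.78

Each pᵢ ln pᵢ term (working shown to 4 dp, full precision carried): 0.1684×(-1.7814)=-0.3000, 0.2106×(-1.5578)=-0.3281, 0.1263×(-2.0691)=-0.2613, 0.1684×(-1.7814)=-0.3000, 0.1789×(-1.7209)=-0.3079, 0.1474×(-1.9146)=-0.2822.
Sum = -1.7795, so H' = 1.78.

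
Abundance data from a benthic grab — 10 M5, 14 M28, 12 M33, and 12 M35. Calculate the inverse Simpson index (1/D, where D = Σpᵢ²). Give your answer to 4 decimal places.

Total N = 10+14+12+12 = 48, so the proportions are 0.20833333, 0.29166667, 0.25, 0.25 (working shown to 8 dp, full precision carried).
D = 0.20833333² + 0.29166667² + 0.25² + 0.25² = 0.04340278 + 0.08506944 + 0.06250000 + 0.06250000 = 0.25347222.
So 1/D = 3.945205, i.e. 3.9452 to 4 decimal places.

3.9452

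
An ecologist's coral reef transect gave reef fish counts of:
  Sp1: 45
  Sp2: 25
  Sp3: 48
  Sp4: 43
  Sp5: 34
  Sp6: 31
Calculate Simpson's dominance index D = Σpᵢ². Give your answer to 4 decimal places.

Total N = 45+25+48+43+34+31 = 226, so the proportions are 0.199115, 0.110619, 0.212389, 0.190265, 0.150442, 0.137168 (working shown to 6 dp, full precision carried).
D = 0.199115² + 0.110619² + 0.212389² + 0.190265² + 0.150442² + 0.137168² = 0.039647 + 0.012237 + 0.045109 + 0.036201 + 0.022633 + 0.018815 = 0.174642.
To 4 decimal places, D = 0.1746.

0.1746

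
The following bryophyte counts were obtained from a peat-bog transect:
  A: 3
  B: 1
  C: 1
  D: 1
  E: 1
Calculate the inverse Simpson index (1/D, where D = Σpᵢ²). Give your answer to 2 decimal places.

3.77

Total N = 3+1+1+1+1 = 7, so the proportions are 0.428571, 0.142857, 0.142857, 0.142857, 0.142857 (working shown to 6 dp, full precision carried).
D = 0.428571² + 0.142857² + 0.142857² + 0.142857² + 0.142857² = 0.183673 + 0.020408 + 0.020408 + 0.020408 + 0.020408 = 0.265306.
So 1/D = 3.7692, i.e. 3.77 to 2 decimal places.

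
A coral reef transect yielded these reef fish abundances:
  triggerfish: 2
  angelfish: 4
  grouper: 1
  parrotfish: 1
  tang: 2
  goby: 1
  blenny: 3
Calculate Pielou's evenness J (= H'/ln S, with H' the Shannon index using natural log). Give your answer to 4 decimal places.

0.9299

Total N = 2+4+1+1+2+1+3 = 14, so the proportions are 0.142857, 0.285714, 0.071429, 0.071429, 0.142857, 0.071429, 0.214286 (working shown to 6 dp, full precision carried).
H' = −Σ pᵢ ln pᵢ = −((-0.277987) + (-0.357932) + (-0.188504) + (-0.188504) + (-0.277987) + (-0.188504) + (-0.330095)) = 1.809514.
With S = 7 species, ln S = 1.945910, so J = 1.809514/1.945910 = 0.929906, i.e. 0.9299 to 4 decimal places.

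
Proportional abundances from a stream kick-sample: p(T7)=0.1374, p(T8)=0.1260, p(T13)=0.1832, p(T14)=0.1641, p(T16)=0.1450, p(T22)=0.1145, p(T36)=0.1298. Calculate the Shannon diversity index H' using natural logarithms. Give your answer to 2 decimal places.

Each pᵢ ln pᵢ term (working shown to 4 dp, full precision carried): 0.1374×(-1.9849)=-0.2727, 0.126×(-2.0715)=-0.2610, 0.1832×(-1.6972)=-0.3109, 0.1641×(-1.8073)=-0.2966, 0.145×(-1.9310)=-0.2800, 0.1145×(-2.1672)=-0.2481, 0.1298×(-2.0418)=-0.2650.
Sum = -1.9344, so H' = 1.93.

1.93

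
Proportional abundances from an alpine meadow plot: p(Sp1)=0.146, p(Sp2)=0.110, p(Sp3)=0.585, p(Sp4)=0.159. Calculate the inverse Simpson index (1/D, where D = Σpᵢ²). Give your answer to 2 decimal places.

2.49

D = 0.146² + 0.11² + 0.585² + 0.159² = 0.02132 + 0.01210 + 0.34222 + 0.02528 = 0.40092 (working shown to 5 dp, full precision carried).
So 1/D = 2.4943, i.e. 2.49 to 2 decimal places.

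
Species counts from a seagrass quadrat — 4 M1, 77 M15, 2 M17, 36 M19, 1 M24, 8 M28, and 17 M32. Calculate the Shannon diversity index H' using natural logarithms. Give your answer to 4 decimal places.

1.2856

Total N = 4+77+2+36+1+8+17 = 145, so the proportions are 0.027586, 0.531034, 0.013793, 0.248276, 0.006897, 0.055172, 0.117241 (working shown to 6 dp, full precision carried).
Each pᵢ ln pᵢ term: 0.027586×(-3.590439)=-0.099047, 0.531034×(-0.632928)=-0.336107, 0.013793×(-4.283587)=-0.059084, 0.248276×(-1.393215)=-0.345902, 0.006897×(-4.976734)=-0.034322, 0.055172×(-2.897292)=-0.159851, 0.117241×(-2.143520)=-0.251309.
Sum = -1.285621, so H' = 1.2856.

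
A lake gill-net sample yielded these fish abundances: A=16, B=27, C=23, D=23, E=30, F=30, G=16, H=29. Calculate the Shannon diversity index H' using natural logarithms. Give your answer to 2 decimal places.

Total N = 16+27+23+23+30+30+16+29 = 194, so the proportions are 0.0825, 0.1392, 0.1186, 0.1186, 0.1546, 0.1546, 0.0825, 0.1495 (working shown to 4 dp, full precision carried).
Each pᵢ ln pᵢ term: 0.0825×(-2.4953)=-0.2058, 0.1392×(-1.9720)=-0.2745, 0.1186×(-2.1324)=-0.2528, 0.1186×(-2.1324)=-0.2528, 0.1546×(-1.8667)=-0.2887, 0.1546×(-1.8667)=-0.2887, 0.0825×(-2.4953)=-0.2058, 0.1495×(-1.9006)=-0.2841.
Sum = -2.0531, so H' = 2.05.

2.05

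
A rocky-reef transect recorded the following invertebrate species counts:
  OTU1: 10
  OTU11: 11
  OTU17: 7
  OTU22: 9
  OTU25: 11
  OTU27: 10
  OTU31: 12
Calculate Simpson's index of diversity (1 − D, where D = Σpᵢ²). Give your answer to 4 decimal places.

Total N = 10+11+7+9+11+10+12 = 70, so the proportions are 0.142857, 0.157143, 0.1, 0.128571, 0.157143, 0.142857, 0.171429 (working shown to 6 dp, full precision carried).
D = 0.142857² + 0.157143² + 0.1² + 0.128571² + 0.157143² + 0.142857² + 0.171429² = 0.020408 + 0.024694 + 0.010000 + 0.016531 + 0.024694 + 0.020408 + 0.029388 = 0.146122.
So 1 − D = 0.853878, i.e. 0.8539 to 4 decimal places.

0.8539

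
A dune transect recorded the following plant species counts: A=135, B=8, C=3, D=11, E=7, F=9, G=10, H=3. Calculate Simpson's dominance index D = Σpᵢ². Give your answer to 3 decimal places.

Total N = 135+8+3+11+7+9+10+3 = 186, so the proportions are 0.72581, 0.04301, 0.01613, 0.05914, 0.03763, 0.04839, 0.05376, 0.01613 (working shown to 5 dp, full precision carried).
D = 0.72581² + 0.04301² + 0.01613² + 0.05914² + 0.03763² + 0.04839² + 0.05376² + 0.01613² = 0.52680 + 0.00185 + 0.00026 + 0.00350 + 0.00142 + 0.00234 + 0.00289 + 0.00026 = 0.53931.
To 3 decimal places, D = 0.539.

0.539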